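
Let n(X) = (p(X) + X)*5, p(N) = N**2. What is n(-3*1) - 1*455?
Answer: -425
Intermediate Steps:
n(X) = 5*X + 5*X**2 (n(X) = (X**2 + X)*5 = (X + X**2)*5 = 5*X + 5*X**2)
n(-3*1) - 1*455 = 5*(-3*1)*(1 - 3*1) - 1*455 = 5*(-3)*(1 - 3) - 455 = 5*(-3)*(-2) - 455 = 30 - 455 = -425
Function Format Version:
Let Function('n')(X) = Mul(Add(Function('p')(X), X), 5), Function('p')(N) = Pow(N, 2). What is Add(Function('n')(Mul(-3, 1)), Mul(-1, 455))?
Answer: -425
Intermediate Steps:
Function('n')(X) = Add(Mul(5, X), Mul(5, Pow(X, 2))) (Function('n')(X) = Mul(Add(Pow(X, 2), X), 5) = Mul(Add(X, Pow(X, 2)), 5) = Add(Mul(5, X), Mul(5, Pow(X, 2))))
Add(Function('n')(Mul(-3, 1)), Mul(-1, 455)) = Add(Mul(5, Mul(-3, 1), Add(1, Mul(-3, 1))), Mul(-1, 455)) = Add(Mul(5, -3, Add(1, -3)), -455) = Add(Mul(5, -3, -2), -455) = Add(30, -455) = -425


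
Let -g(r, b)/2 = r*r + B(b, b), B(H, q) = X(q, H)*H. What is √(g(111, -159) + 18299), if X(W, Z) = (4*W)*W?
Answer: √32151089 ≈ 5670.2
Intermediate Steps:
X(W, Z) = 4*W²
B(H, q) = 4*H*q² (B(H, q) = (4*q²)*H = 4*H*q²)
g(r, b) = -8*b³ - 2*r² (g(r, b) = -2*(r*r + 4*b*b²) = -2*(r² + 4*b³) = -8*b³ - 2*r²)
√(g(111, -159) + 18299) = √((-8*(-159)³ - 2*111²) + 18299) = √((-8*(-4019679) - 2*12321) + 18299) = √((32157432 - 24642) + 18299) = √(32132790 + 18299) = √32151089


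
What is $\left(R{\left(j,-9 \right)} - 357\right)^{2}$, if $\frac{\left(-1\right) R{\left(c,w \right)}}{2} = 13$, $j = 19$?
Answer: $146689$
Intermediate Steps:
$R{\left(c,w \right)} = -26$ ($R{\left(c,w \right)} = \left(-2\right) 13 = -26$)
$\left(R{\left(j,-9 \right)} - 357\right)^{2} = \left(-26 - 357\right)^{2} = \left(-383\right)^{2} = 146689$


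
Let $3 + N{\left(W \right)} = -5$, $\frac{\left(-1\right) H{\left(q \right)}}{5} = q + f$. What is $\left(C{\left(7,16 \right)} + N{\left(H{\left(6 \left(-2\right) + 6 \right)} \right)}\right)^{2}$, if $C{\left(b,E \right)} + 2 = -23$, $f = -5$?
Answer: $1089$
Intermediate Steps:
$C{\left(b,E \right)} = -25$ ($C{\left(b,E \right)} = -2 - 23 = -25$)
$H{\left(q \right)} = 25 - 5 q$ ($H{\left(q \right)} = - 5 \left(q - 5\right) = - 5 \left(-5 + q\right) = 25 - 5 q$)
$N{\left(W \right)} = -8$ ($N{\left(W \right)} = -3 - 5 = -8$)
$\left(C{\left(7,16 \right)} + N{\left(H{\left(6 \left(-2\right) + 6 \right)} \right)}\right)^{2} = \left(-25 - 8\right)^{2} = \left(-33\right)^{2} = 1089$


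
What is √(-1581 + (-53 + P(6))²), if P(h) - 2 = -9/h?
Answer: √4701/2 ≈ 34.282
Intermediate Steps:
P(h) = 2 - 9/h
√(-1581 + (-53 + P(6))²) = √(-1581 + (-53 + (2 - 9/6))²) = √(-1581 + (-53 + (2 - 9*⅙))²) = √(-1581 + (-53 + (2 - 3/2))²) = √(-1581 + (-53 + ½)²) = √(-1581 + (-105/2)²) = √(-1581 + 11025/4) = √(4701/4) = √4701/2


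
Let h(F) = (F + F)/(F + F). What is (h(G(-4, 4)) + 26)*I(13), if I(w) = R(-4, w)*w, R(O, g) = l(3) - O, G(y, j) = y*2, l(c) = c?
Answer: 2457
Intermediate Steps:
G(y, j) = 2*y
h(F) = 1 (h(F) = (2*F)/((2*F)) = (2*F)*(1/(2*F)) = 1)
R(O, g) = 3 - O
I(w) = 7*w (I(w) = (3 - 1*(-4))*w = (3 + 4)*w = 7*w)
(h(G(-4, 4)) + 26)*I(13) = (1 + 26)*(7*13) = 27*91 = 2457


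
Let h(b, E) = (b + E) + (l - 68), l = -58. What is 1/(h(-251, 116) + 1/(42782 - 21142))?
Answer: -21640/5648039 ≈ -0.0038314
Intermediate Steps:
h(b, E) = -126 + E + b (h(b, E) = (b + E) + (-58 - 68) = (E + b) - 126 = -126 + E + b)
1/(h(-251, 116) + 1/(42782 - 21142)) = 1/((-126 + 116 - 251) + 1/(42782 - 21142)) = 1/(-261 + 1/21640) = 1/(-5648039/21640) = -21640/5648039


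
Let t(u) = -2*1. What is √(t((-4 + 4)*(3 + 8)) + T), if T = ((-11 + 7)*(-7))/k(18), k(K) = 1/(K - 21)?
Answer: I*√86 ≈ 9.2736*I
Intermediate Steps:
k(K) = 1/(-21 + K)
t(u) = -2
T = -84 (T = ((-11 + 7)*(-7))/(1/(-21 + 18)) = (-4*(-7))/(1/(-3)) = 28/(-⅓) = 28*(-3) = -84)
√(t((-4 + 4)*(3 + 8)) + T) = √(-2 - 84) = √(-86) = I*√86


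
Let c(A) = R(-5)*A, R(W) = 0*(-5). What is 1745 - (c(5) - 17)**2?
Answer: 1456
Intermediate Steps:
R(W) = 0
c(A) = 0 (c(A) = 0*A = 0)
1745 - (c(5) - 17)**2 = 1745 - (0 - 17)**2 = 1745 - 1*(-17)**2 = 1745 - 1*289 = 1745 - 289 = 1456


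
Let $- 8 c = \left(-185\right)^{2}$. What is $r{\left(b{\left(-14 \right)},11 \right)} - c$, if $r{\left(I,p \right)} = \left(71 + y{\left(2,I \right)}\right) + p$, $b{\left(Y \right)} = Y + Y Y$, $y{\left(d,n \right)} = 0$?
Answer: $\frac{34881}{8} \approx 4360.1$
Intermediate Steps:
$b{\left(Y \right)} = Y + Y^{2}$
$r{\left(I,p \right)} = 71 + p$ ($r{\left(I,p \right)} = \left(71 + 0\right) + p = 71 + p$)
$c = - \frac{34225}{8}$ ($c = - \frac{\left(-185\right)^{2}}{8} = \left(- \frac{1}{8}\right) 34225 = - \frac{34225}{8} \approx -4278.1$)
$r{\left(b{\left(-14 \right)},11 \right)} - c = \left(71 + 11\right) - - \frac{34225}{8} = 82 + \frac{34225}{8} = \frac{34881}{8}$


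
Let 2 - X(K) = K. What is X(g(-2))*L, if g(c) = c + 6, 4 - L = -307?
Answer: -622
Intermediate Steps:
L = 311 (L = 4 - 1*(-307) = 4 + 307 = 311)
g(c) = 6 + c
X(K) = 2 - K
X(g(-2))*L = (2 - (6 - 2))*311 = (2 - 1*4)*311 = (2 - 4)*311 = -2*311 = -622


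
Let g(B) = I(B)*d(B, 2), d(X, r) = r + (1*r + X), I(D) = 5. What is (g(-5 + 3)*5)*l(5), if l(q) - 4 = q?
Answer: 450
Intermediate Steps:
l(q) = 4 + q
d(X, r) = X + 2*r (d(X, r) = r + (r + X) = r + (X + r) = X + 2*r)
g(B) = 20 + 5*B (g(B) = 5*(B + 2*2) = 5*(B + 4) = 5*(4 + B) = 20 + 5*B)
(g(-5 + 3)*5)*l(5) = ((20 + 5*(-5 + 3))*5)*(4 + 5) = ((20 + 5*(-2))*5)*9 = ((20 - 10)*5)*9 = (10*5)*9 = 50*9 = 450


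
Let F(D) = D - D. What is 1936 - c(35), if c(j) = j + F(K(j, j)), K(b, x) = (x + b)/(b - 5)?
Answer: 1901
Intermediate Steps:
K(b, x) = (b + x)/(-5 + b)
F(D) = 0
c(j) = j (c(j) = j + 0 = j)
1936 - c(35) = 1936 - 1*35 = 1936 - 35 = 1901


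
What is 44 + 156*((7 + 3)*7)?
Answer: 10964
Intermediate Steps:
44 + 156*((7 + 3)*7) = 44 + 156*(10*7) = 44 + 156*70 = 44 + 10920 = 10964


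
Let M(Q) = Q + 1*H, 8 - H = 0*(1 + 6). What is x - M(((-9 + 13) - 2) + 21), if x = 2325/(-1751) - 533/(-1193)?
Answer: -66597675/2088943 ≈ -31.881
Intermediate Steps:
x = -1840442/2088943 (x = 2325*(-1/1751) - 533*(-1/1193) = -2325/1751 + 533/1193 = -1840442/2088943 ≈ -0.88104)
H = 8 (H = 8 - 0*(1 + 6) = 8 - 0*7 = 8 - 1*0 = 8 + 0 = 8)
M(Q) = 8 + Q (M(Q) = Q + 1*8 = Q + 8 = 8 + Q)
x - M(((-9 + 13) - 2) + 21) = -1840442/2088943 - (8 + (((-9 + 13) - 2) + 21)) = -1840442/2088943 - (8 + ((4 - 2) + 21)) = -1840442/2088943 - (8 + (2 + 21)) = -1840442/2088943 - (8 + 23) = -1840442/2088943 - 1*31 = -1840442/2088943 - 31 = -66597675/2088943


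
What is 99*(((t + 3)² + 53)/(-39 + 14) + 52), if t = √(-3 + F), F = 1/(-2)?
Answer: 245817/50 - 297*I*√14/25 ≈ 4916.3 - 44.451*I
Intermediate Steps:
F = -½ ≈ -0.50000
t = I*√14/2 (t = √(-3 - ½) = √(-7/2) = I*√14/2 ≈ 1.8708*I)
99*(((t + 3)² + 53)/(-39 + 14) + 52) = 99*(((I*√14/2 + 3)² + 53)/(-39 + 14) + 52) = 99*(((3 + I*√14/2)² + 53)/(-25) + 52) = 99*((53 + (3 + I*√14/2)²)*(-1/25) + 52) = 99*((-53/25 - (3 + I*√14/2)²/25) + 52) = 99*(1247/25 - (3 + I*√14/2)²/25) = 123453/25 - 99*(3 + I*√14/2)²/25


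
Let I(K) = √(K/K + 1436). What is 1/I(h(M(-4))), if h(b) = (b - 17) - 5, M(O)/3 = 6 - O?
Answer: √1437/1437 ≈ 0.026380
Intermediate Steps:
M(O) = 18 - 3*O (M(O) = 3*(6 - O) = 18 - 3*O)
h(b) = -22 + b (h(b) = (-17 + b) - 5 = -22 + b)
I(K) = √1437 (I(K) = √(1 + 1436) = √1437)
1/I(h(M(-4))) = 1/(√1437) = √1437/1437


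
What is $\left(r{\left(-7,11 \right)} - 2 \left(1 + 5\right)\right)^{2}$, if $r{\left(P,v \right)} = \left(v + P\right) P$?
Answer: $1600$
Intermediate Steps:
$r{\left(P,v \right)} = P \left(P + v\right)$ ($r{\left(P,v \right)} = \left(P + v\right) P = P \left(P + v\right)$)
$\left(r{\left(-7,11 \right)} - 2 \left(1 + 5\right)\right)^{2} = \left(- 7 \left(-7 + 11\right) - 2 \left(1 + 5\right)\right)^{2} = \left(\left(-7\right) 4 - 12\right)^{2} = \left(-28 - 12\right)^{2} = \left(-40\right)^{2} = 1600$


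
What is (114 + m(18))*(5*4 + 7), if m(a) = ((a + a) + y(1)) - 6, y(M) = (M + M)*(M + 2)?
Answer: 4050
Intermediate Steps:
y(M) = 2*M*(2 + M) (y(M) = (2*M)*(2 + M) = 2*M*(2 + M))
m(a) = 2*a (m(a) = ((a + a) + 2*1*(2 + 1)) - 6 = (2*a + 2*1*3) - 6 = (2*a + 6) - 6 = (6 + 2*a) - 6 = 2*a)
(114 + m(18))*(5*4 + 7) = (114 + 2*18)*(5*4 + 7) = (114 + 36)*(20 + 7) = 150*27 = 4050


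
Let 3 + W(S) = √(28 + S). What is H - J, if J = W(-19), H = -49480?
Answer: -49480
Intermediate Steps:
W(S) = -3 + √(28 + S)
J = 0 (J = -3 + √(28 - 19) = -3 + √9 = -3 + 3 = 0)
H - J = -49480 - 1*0 = -49480 + 0 = -49480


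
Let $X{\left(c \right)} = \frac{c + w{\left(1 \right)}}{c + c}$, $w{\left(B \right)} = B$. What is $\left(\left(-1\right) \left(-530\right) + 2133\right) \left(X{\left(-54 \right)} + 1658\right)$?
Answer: $\frac{476988571}{108} \approx 4.4166 \cdot 10^{6}$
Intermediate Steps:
$X{\left(c \right)} = \frac{1 + c}{2 c}$ ($X{\left(c \right)} = \frac{c + 1}{c + c} = \frac{1 + c}{2 c}$)
$\left(\left(-1\right) \left(-530\right) + 2133\right) \left(X{\left(-54 \right)} + 1658\right) = \left(\left(-1\right) \left(-530\right) + 2133\right) \left(\frac{1 - 54}{2 \left(-54\right)} + 1658\right) = \left(530 + 2133\right) \left(\frac{1}{2} \left(- \frac{1}{54}\right) \left(-53\right) + 1658\right) = 2663 \left(\frac{53}{108} + 1658\right) = 2663 \cdot \frac{179117}{108} = \frac{476988571}{108}$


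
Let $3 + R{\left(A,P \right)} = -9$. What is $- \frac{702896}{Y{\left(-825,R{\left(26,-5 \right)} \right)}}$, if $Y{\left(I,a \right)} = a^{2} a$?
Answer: $\frac{43931}{108} \approx 406.77$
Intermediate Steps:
$R{\left(A,P \right)} = -12$ ($R{\left(A,P \right)} = -3 - 9 = -12$)
$Y{\left(I,a \right)} = a^{3}$
$- \frac{702896}{Y{\left(-825,R{\left(26,-5 \right)} \right)}} = - \frac{702896}{\left(-12\right)^{3}} = - \frac{702896}{-1728} = \left(-702896\right) \left(- \frac{1}{1728}\right) = \frac{43931}{108}$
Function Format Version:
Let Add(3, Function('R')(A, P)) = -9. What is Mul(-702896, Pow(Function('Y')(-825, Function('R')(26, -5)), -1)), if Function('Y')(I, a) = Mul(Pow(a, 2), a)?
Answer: Rational(43931, 108) ≈ 406.77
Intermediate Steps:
Function('R')(A, P) = -12 (Function('R')(A, P) = Add(-3, -9) = -12)
Function('Y')(I, a) = Pow(a, 3)
Mul(-702896, Pow(Function('Y')(-825, Function('R')(26, -5)), -1)) = Mul(-702896, Pow(Pow(-12, 3), -1)) = Mul(-702896, Pow(-1728, -1)) = Mul(-702896, Rational(-1, 1728)) = Rational(43931, 108)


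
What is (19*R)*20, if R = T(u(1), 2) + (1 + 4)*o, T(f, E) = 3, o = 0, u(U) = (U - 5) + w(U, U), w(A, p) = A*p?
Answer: 1140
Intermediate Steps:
u(U) = -5 + U + U² (u(U) = (U - 5) + U*U = (-5 + U) + U² = -5 + U + U²)
R = 3 (R = 3 + (1 + 4)*0 = 3 + 5*0 = 3 + 0 = 3)
(19*R)*20 = (19*3)*20 = 57*20 = 1140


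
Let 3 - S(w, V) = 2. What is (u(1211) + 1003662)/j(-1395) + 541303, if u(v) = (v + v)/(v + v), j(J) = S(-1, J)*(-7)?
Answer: 2785458/7 ≈ 3.9792e+5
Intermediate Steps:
S(w, V) = 1 (S(w, V) = 3 - 1*2 = 3 - 2 = 1)
j(J) = -7 (j(J) = 1*(-7) = -7)
u(v) = 1 (u(v) = (2*v)/((2*v)) = (2*v)*(1/(2*v)) = 1)
(u(1211) + 1003662)/j(-1395) + 541303 = (1 + 1003662)/(-7) + 541303 = 1003663*(-⅐) + 541303 = -1003663/7 + 541303 = 2785458/7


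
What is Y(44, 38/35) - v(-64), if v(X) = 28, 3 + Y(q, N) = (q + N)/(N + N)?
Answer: -389/38 ≈ -10.237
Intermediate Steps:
Y(q, N) = -3 + (N + q)/(2*N) (Y(q, N) = -3 + (q + N)/(N + N) = -3 + (N + q)/((2*N)) = -3 + (N + q)*(1/(2*N)) = -3 + (N + q)/(2*N))
Y(44, 38/35) - v(-64) = (44 - 190/35)/(2*((38/35))) - 1*28 = (44 - 190/35)/(2*((38*(1/35)))) - 28 = (44 - 5*38/35)/(2*(38/35)) - 28 = (1/2)*(35/38)*(44 - 38/7) - 28 = (1/2)*(35/38)*(270/7) - 28 = 675/38 - 28 = -389/38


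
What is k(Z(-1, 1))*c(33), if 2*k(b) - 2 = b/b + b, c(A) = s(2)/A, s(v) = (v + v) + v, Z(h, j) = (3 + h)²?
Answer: 7/11 ≈ 0.63636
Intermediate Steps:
s(v) = 3*v (s(v) = 2*v + v = 3*v)
c(A) = 6/A (c(A) = (3*2)/A = 6/A)
k(b) = 3/2 + b/2 (k(b) = 1 + (b/b + b)/2 = 1 + (1 + b)/2 = 1 + (½ + b/2) = 3/2 + b/2)
k(Z(-1, 1))*c(33) = (3/2 + (3 - 1)²/2)*(6/33) = (3/2 + (½)*2²)*(6*(1/33)) = (3/2 + (½)*4)*(2/11) = (3/2 + 2)*(2/11) = (7/2)*(2/11) = 7/11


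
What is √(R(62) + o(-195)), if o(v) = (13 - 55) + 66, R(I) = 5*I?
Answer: √334 ≈ 18.276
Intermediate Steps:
o(v) = 24 (o(v) = -42 + 66 = 24)
√(R(62) + o(-195)) = √(5*62 + 24) = √(310 + 24) = √334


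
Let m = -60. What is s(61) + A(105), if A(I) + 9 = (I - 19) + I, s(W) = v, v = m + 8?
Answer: 130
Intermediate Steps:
v = -52 (v = -60 + 8 = -52)
s(W) = -52
A(I) = -28 + 2*I (A(I) = -9 + ((I - 19) + I) = -9 + ((-19 + I) + I) = -9 + (-19 + 2*I) = -28 + 2*I)
s(61) + A(105) = -52 + (-28 + 2*105) = -52 + (-28 + 210) = -52 + 182 = 130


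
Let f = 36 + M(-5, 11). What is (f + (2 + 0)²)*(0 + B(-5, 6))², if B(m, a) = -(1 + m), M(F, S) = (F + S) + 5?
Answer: 816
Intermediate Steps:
M(F, S) = 5 + F + S
f = 47 (f = 36 + (5 - 5 + 11) = 36 + 11 = 47)
B(m, a) = -1 - m
(f + (2 + 0)²)*(0 + B(-5, 6))² = (47 + (2 + 0)²)*(0 + (-1 - 1*(-5)))² = (47 + 2²)*(0 + (-1 + 5))² = (47 + 4)*(0 + 4)² = 51*4² = 51*16 = 816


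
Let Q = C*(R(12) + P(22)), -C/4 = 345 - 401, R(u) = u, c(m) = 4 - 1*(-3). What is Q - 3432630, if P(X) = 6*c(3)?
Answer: -3420534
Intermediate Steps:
c(m) = 7 (c(m) = 4 + 3 = 7)
C = 224 (C = -4*(345 - 401) = -4*(-56) = 224)
P(X) = 42 (P(X) = 6*7 = 42)
Q = 12096 (Q = 224*(12 + 42) = 224*54 = 12096)
Q - 3432630 = 12096 - 3432630 = -3420534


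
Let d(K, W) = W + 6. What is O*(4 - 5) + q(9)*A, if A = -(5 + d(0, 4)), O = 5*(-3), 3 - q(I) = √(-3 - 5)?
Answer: -30 + 30*I*√2 ≈ -30.0 + 42.426*I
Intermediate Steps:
q(I) = 3 - 2*I*√2 (q(I) = 3 - √(-3 - 5) = 3 - √(-8) = 3 - 2*I*√2)
d(K, W) = 6 + W
O = -15
A = -15 (A = -(5 + (6 + 4)) = -(5 + 10) = -1*15 = -15)
O*(4 - 5) + q(9)*A = -15*(4 - 5) + (3 - 2*I*√2)*(-15) = -15*(-1) + (-45 + 30*I*√2) = 15 + (-45 + 30*I*√2) = -30 + 30*I*√2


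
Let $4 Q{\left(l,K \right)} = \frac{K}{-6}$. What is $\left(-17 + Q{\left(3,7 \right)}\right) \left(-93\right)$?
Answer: $\frac{12865}{8} \approx 1608.1$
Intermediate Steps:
$Q{\left(l,K \right)} = - \frac{K}{24}$ ($Q{\left(l,K \right)} = \frac{K \frac{1}{-6}}{4} = \frac{K \left(- \frac{1}{6}\right)}{4} = \frac{\left(- \frac{1}{6}\right) K}{4} = - \frac{K}{24}$)
$\left(-17 + Q{\left(3,7 \right)}\right) \left(-93\right) = \left(-17 - \frac{7}{24}\right) \left(-93\right) = \left(- \frac{415}{24}\right) \left(-93\right) = \frac{12865}{8}$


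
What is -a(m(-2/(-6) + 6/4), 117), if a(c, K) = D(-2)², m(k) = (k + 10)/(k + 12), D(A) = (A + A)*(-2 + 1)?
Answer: -16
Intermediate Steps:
D(A) = -2*A (D(A) = (2*A)*(-1) = -2*A)
m(k) = (10 + k)/(12 + k)
a(c, K) = 16 (a(c, K) = (-2*(-2))² = 4² = 16)
-a(m(-2/(-6) + 6/4), 117) = -1*16 = -16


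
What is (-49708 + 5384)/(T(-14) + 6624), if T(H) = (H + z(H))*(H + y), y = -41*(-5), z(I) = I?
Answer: -11081/319 ≈ -34.737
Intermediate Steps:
y = 205
T(H) = 2*H*(205 + H) (T(H) = (H + H)*(H + 205) = (2*H)*(205 + H) = 2*H*(205 + H))
(-49708 + 5384)/(T(-14) + 6624) = (-49708 + 5384)/(2*(-14)*(205 - 14) + 6624) = -44324/(2*(-14)*191 + 6624) = -44324/(-5348 + 6624) = -44324/1276 = -44324*1/1276 = -11081/319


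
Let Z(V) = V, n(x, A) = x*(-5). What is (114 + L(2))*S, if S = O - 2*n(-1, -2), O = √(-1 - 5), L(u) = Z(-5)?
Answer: -1090 + 109*I*√6 ≈ -1090.0 + 266.99*I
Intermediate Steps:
n(x, A) = -5*x
L(u) = -5
O = I*√6 (O = √(-6) = I*√6 ≈ 2.4495*I)
S = -10 + I*√6 (S = I*√6 - 2*(-5*(-1)) = I*√6 - 2*5 = I*√6 - 10 = -10 + I*√6 ≈ -10.0 + 2.4495*I)
(114 + L(2))*S = (114 - 5)*(-10 + I*√6) = 109*(-10 + I*√6) = -1090 + 109*I*√6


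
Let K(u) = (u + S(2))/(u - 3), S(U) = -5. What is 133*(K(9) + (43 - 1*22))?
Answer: 8645/3 ≈ 2881.7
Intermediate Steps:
K(u) = (-5 + u)/(-3 + u) (K(u) = (u - 5)/(u - 3) = (-5 + u)/(-3 + u))
133*(K(9) + (43 - 1*22)) = 133*((-5 + 9)/(-3 + 9) + (43 - 1*22)) = 133*(4/6 + (43 - 22)) = 133*((⅙)*4 + 21) = 133*(⅔ + 21) = 133*(65/3) = 8645/3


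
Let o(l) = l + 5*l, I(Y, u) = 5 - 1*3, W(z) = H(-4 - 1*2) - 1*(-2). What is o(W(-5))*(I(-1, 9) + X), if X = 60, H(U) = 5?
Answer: 2604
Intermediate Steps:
W(z) = 7 (W(z) = 5 - 1*(-2) = 5 + 2 = 7)
I(Y, u) = 2 (I(Y, u) = 5 - 3 = 2)
o(l) = 6*l
o(W(-5))*(I(-1, 9) + X) = (6*7)*(2 + 60) = 42*62 = 2604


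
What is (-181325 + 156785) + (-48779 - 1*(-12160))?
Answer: -61159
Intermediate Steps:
(-181325 + 156785) + (-48779 - 1*(-12160)) = -24540 + (-48779 + 12160) = -24540 - 36619 = -61159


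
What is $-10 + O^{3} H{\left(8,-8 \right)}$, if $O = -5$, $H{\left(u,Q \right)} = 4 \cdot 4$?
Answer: $-2010$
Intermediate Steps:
$H{\left(u,Q \right)} = 16$
$-10 + O^{3} H{\left(8,-8 \right)} = -10 + \left(-5\right)^{3} \cdot 16 = -10 - 2000 = -2010$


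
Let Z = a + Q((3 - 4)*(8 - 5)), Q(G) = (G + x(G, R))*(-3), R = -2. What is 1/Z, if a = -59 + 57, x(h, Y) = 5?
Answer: -⅛ ≈ -0.12500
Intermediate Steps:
Q(G) = -15 - 3*G (Q(G) = (G + 5)*(-3) = (5 + G)*(-3) = -15 - 3*G)
a = -2
Z = -8 (Z = -2 + (-15 - 3*(3 - 4)*(8 - 5)) = -2 + (-15 - (-3)*3) = -2 + (-15 - 3*(-3)) = -2 + (-15 + 9) = -2 - 6 = -8)
1/Z = 1/(-8) = -⅛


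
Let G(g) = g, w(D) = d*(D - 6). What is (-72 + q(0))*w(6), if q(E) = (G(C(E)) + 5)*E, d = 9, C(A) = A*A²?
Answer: 0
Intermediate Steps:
C(A) = A³
w(D) = -54 + 9*D (w(D) = 9*(D - 6) = 9*(-6 + D) = -54 + 9*D)
q(E) = E*(5 + E³) (q(E) = (E³ + 5)*E = (5 + E³)*E = E*(5 + E³))
(-72 + q(0))*w(6) = (-72 + 0*(5 + 0³))*(-54 + 9*6) = (-72 + 0*(5 + 0))*(-54 + 54) = (-72 + 0*5)*0 = (-72 + 0)*0 = -72*0 = 0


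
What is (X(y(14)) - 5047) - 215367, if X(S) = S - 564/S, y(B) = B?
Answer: -1543082/7 ≈ -2.2044e+5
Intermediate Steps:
(X(y(14)) - 5047) - 215367 = ((14 - 564/14) - 5047) - 215367 = ((14 - 564*1/14) - 5047) - 215367 = ((14 - 282/7) - 5047) - 215367 = (-184/7 - 5047) - 215367 = -35513/7 - 215367 = -1543082/7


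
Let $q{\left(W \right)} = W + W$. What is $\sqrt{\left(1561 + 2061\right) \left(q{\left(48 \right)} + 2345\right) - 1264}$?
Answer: $\sqrt{8840038} \approx 2973.2$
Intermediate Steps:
$q{\left(W \right)} = 2 W$
$\sqrt{\left(1561 + 2061\right) \left(q{\left(48 \right)} + 2345\right) - 1264} = \sqrt{\left(1561 + 2061\right) \left(2 \cdot 48 + 2345\right) - 1264} = \sqrt{3622 \left(96 + 2345\right) - 1264} = \sqrt{3622 \cdot 2441 - 1264} = \sqrt{8841302 - 1264} = \sqrt{8840038}$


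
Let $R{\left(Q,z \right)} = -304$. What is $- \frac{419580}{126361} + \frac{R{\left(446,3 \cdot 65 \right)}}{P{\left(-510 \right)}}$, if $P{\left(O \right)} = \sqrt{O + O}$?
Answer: $- \frac{419580}{126361} + \frac{152 i \sqrt{255}}{255} \approx -3.3205 + 9.5186 i$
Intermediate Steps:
$P{\left(O \right)} = \sqrt{2} \sqrt{O}$ ($P{\left(O \right)} = \sqrt{2 O} = \sqrt{2} \sqrt{O}$)
$- \frac{419580}{126361} + \frac{R{\left(446,3 \cdot 65 \right)}}{P{\left(-510 \right)}} = - \frac{419580}{126361} - \frac{304}{\sqrt{2} \sqrt{-510}} = \left(-419580\right) \frac{1}{126361} - \frac{304}{\sqrt{2} i \sqrt{510}} = - \frac{419580}{126361} - \frac{304}{2 i \sqrt{255}} = - \frac{419580}{126361} - 304 \left(- \frac{i \sqrt{255}}{510}\right) = - \frac{419580}{126361} + \frac{152 i \sqrt{255}}{255}$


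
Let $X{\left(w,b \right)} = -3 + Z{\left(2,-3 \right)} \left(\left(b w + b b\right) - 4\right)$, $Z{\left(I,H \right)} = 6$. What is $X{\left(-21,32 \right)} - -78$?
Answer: $2163$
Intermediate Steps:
$X{\left(w,b \right)} = -27 + 6 b^{2} + 6 b w$ ($X{\left(w,b \right)} = -3 + 6 \left(\left(b w + b b\right) - 4\right) = -3 + 6 \left(\left(b w + b^{2}\right) - 4\right) = -3 + 6 \left(\left(b^{2} + b w\right) - 4\right) = -3 + 6 \left(-4 + b^{2} + b w\right) = -3 + \left(-24 + 6 b^{2} + 6 b w\right) = -27 + 6 b^{2} + 6 b w$)
$X{\left(-21,32 \right)} - -78 = \left(-27 + 6 \cdot 32^{2} + 6 \cdot 32 \left(-21\right)\right) - -78 = \left(-27 + 6 \cdot 1024 - 4032\right) + 78 = \left(-27 + 6144 - 4032\right) + 78 = 2085 + 78 = 2163$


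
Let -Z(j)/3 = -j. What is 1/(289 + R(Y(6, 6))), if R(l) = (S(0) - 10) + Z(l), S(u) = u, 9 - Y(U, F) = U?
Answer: 1/288 ≈ 0.0034722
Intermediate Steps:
Z(j) = 3*j (Z(j) = -(-3)*j = 3*j)
Y(U, F) = 9 - U
R(l) = -10 + 3*l (R(l) = (0 - 10) + 3*l = -10 + 3*l)
1/(289 + R(Y(6, 6))) = 1/(289 + (-10 + 3*(9 - 1*6))) = 1/(289 + (-10 + 3*(9 - 6))) = 1/(289 + (-10 + 3*3)) = 1/(289 + (-10 + 9)) = 1/(289 - 1) = 1/288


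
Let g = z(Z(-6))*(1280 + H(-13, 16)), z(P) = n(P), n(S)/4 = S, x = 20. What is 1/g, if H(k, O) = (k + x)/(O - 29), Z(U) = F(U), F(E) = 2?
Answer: 13/133064 ≈ 9.7697e-5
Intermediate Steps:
n(S) = 4*S
Z(U) = 2
H(k, O) = (20 + k)/(-29 + O) (H(k, O) = (k + 20)/(O - 29) = (20 + k)/(-29 + O))
z(P) = 4*P
g = 133064/13 (g = (4*2)*(1280 + (20 - 13)/(-29 + 16)) = 8*(1280 + 7/(-13)) = 8*(1280 - 1/13*7) = 8*(1280 - 7/13) = 8*(16633/13) = 133064/13 ≈ 10236.)
1/g = 1/(133064/13) = 13/133064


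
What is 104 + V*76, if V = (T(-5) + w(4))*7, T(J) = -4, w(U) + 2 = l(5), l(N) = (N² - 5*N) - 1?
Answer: -3620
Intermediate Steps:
l(N) = -1 + N² - 5*N
w(U) = -3 (w(U) = -2 + (-1 + 5² - 5*5) = -2 + (-1 + 25 - 25) = -2 - 1 = -3)
V = -49 (V = (-4 - 3)*7 = -7*7 = -49)
104 + V*76 = 104 - 49*76 = 104 - 3724 = -3620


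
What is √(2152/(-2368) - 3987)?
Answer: I*√87351154/148 ≈ 63.15*I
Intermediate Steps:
√(2152/(-2368) - 3987) = √(2152*(-1/2368) - 3987) = √(-269/296 - 3987) = √(-1180421/296) = I*√87351154/148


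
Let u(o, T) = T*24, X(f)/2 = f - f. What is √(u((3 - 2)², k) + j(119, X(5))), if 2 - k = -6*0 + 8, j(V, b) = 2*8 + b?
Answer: 8*I*√2 ≈ 11.314*I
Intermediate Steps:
X(f) = 0 (X(f) = 2*(f - f) = 2*0 = 0)
j(V, b) = 16 + b
k = -6 (k = 2 - (-6*0 + 8) = 2 - (0 + 8) = 2 - 1*8 = 2 - 8 = -6)
u(o, T) = 24*T
√(u((3 - 2)², k) + j(119, X(5))) = √(24*(-6) + (16 + 0)) = √(-144 + 16) = √(-128) = 8*I*√2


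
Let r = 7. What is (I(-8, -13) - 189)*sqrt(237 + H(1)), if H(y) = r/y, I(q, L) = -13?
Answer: -404*sqrt(61) ≈ -3155.3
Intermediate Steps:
H(y) = 7/y
(I(-8, -13) - 189)*sqrt(237 + H(1)) = (-13 - 189)*sqrt(237 + 7/1) = -202*sqrt(237 + 7*1) = -202*sqrt(237 + 7) = -404*sqrt(61)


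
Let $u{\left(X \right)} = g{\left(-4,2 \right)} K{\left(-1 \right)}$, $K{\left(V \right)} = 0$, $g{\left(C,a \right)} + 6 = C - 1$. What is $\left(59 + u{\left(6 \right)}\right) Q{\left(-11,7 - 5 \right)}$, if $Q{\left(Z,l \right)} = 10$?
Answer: $590$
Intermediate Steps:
$g{\left(C,a \right)} = -7 + C$ ($g{\left(C,a \right)} = -6 + \left(C - 1\right) = -6 + \left(-1 + C\right) = -7 + C$)
$u{\left(X \right)} = 0$ ($u{\left(X \right)} = \left(-7 - 4\right) 0 = \left(-11\right) 0 = 0$)
$\left(59 + u{\left(6 \right)}\right) Q{\left(-11,7 - 5 \right)} = \left(59 + 0\right) 10 = 59 \cdot 10 = 590$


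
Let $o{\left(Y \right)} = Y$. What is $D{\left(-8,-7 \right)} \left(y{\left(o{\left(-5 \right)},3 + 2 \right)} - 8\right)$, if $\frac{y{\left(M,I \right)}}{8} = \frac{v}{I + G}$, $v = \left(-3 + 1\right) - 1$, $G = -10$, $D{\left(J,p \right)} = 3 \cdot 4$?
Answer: $- \frac{192}{5} \approx -38.4$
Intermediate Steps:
$D{\left(J,p \right)} = 12$
$v = -3$ ($v = -2 - 1 = -3$)
$y{\left(M,I \right)} = - \frac{24}{-10 + I}$ ($y{\left(M,I \right)} = 8 \left(- \frac{3}{I - 10}\right) = 8 \left(- \frac{3}{-10 + I}\right) = - \frac{24}{-10 + I}$)
$D{\left(-8,-7 \right)} \left(y{\left(o{\left(-5 \right)},3 + 2 \right)} - 8\right) = 12 \left(- \frac{24}{-10 + \left(3 + 2\right)} - 8\right) = 12 \left(- \frac{24}{-10 + 5} - 8\right) = 12 \left(- \frac{24}{-5} - 8\right) = 12 \left(\left(-24\right) \left(- \frac{1}{5}\right) - 8\right) = 12 \left(\frac{24}{5} - 8\right) = 12 \left(- \frac{16}{5}\right) = - \frac{192}{5}$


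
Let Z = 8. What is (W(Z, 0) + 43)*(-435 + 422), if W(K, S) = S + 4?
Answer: -611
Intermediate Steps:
W(K, S) = 4 + S
(W(Z, 0) + 43)*(-435 + 422) = ((4 + 0) + 43)*(-435 + 422) = (4 + 43)*(-13) = 47*(-13) = -611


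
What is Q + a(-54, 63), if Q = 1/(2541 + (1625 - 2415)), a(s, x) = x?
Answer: 110314/1751 ≈ 63.001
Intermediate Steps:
Q = 1/1751 (Q = 1/(2541 - 790) = 1/1751 ≈ 0.00057110)
Q + a(-54, 63) = 1/1751 + 63 = 110314/1751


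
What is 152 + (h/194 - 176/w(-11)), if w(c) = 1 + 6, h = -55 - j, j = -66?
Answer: 172349/1358 ≈ 126.91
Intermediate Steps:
h = 11 (h = -55 - 1*(-66) = -55 + 66 = 11)
w(c) = 7
152 + (h/194 - 176/w(-11)) = 152 + (11/194 - 176/7) = 152 - 34067/1358 = 172349/1358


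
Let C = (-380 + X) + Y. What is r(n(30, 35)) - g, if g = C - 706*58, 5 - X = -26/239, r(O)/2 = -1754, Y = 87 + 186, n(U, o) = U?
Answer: 8972512/239 ≈ 37542.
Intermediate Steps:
Y = 273
r(O) = -3508 (r(O) = 2*(-1754) = -3508)
X = 1221/239 (X = 5 - (-26)/239 = 5 - 1*(-26/239) = 5 + 26/239 = 1221/239 ≈ 5.1088)
C = -24352/239 (C = (-380 + 1221/239) + 273 = -89599/239 + 273 = -24352/239 ≈ -101.89)
g = -9810924/239 (g = -24352/239 - 706*58 = -24352/239 - 40948 = -9810924/239 ≈ -41050.)
r(n(30, 35)) - g = -3508 - 1*(-9810924/239) = -3508 + 9810924/239 = 8972512/239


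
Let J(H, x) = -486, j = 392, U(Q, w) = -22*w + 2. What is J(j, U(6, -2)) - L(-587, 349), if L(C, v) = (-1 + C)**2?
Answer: -346230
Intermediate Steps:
U(Q, w) = 2 - 22*w
J(j, U(6, -2)) - L(-587, 349) = -486 - (-1 - 587)**2 = -486 - 1*(-588)**2 = -486 - 1*345744 = -486 - 345744 = -346230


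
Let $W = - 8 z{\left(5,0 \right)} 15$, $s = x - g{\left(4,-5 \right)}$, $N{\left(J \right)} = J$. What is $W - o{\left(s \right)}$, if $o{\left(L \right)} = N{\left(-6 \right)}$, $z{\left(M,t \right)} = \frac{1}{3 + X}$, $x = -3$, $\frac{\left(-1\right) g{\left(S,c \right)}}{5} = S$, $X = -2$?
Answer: $-114$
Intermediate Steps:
$g{\left(S,c \right)} = - 5 S$
$z{\left(M,t \right)} = 1$ ($z{\left(M,t \right)} = \frac{1}{3 - 2} = 1^{-1} = 1$)
$s = 17$ ($s = -3 - \left(-5\right) 4 = -3 - -20 = -3 + 20 = 17$)
$o{\left(L \right)} = -6$
$W = -120$ ($W = \left(-8\right) 1 \cdot 15 = \left(-8\right) 15 = -120$)
$W - o{\left(s \right)} = -120 - -6 = -120 + 6 = -114$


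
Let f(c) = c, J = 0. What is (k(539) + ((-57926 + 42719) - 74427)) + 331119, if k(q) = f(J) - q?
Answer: 240946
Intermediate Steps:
k(q) = -q (k(q) = 0 - q = -q)
(k(539) + ((-57926 + 42719) - 74427)) + 331119 = (-1*539 + ((-57926 + 42719) - 74427)) + 331119 = (-539 + (-15207 - 74427)) + 331119 = (-539 - 89634) + 331119 = -90173 + 331119 = 240946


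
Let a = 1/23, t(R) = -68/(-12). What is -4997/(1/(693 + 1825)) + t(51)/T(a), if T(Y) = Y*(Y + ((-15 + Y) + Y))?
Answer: -12909598589/1026 ≈ -1.2582e+7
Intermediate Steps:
t(R) = 17/3 (t(R) = -68*(-1/12) = 17/3)
a = 1/23 ≈ 0.043478
T(Y) = Y*(-15 + 3*Y) (T(Y) = Y*(Y + (-15 + 2*Y)) = Y*(-15 + 3*Y))
-4997/(1/(693 + 1825)) + t(51)/T(a) = -4997/(1/(693 + 1825)) + 17/(3*((3*(1/23)*(-5 + 1/23)))) = -4997/(1/2518) + 17/(3*((3*(1/23)*(-114/23)))) = -4997/1/2518 + 17/(3*(-342/529)) = -4997*2518 + (17/3)*(-529/342) = -12582446 - 8993/1026 = -12909598589/1026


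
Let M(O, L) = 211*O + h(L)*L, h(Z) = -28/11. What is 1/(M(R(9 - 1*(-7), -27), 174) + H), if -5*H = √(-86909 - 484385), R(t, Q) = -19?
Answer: -13467025/60023097599 + 605*I*√571294/60023097599 ≈ -0.00022436 + 7.6185e-6*I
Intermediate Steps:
h(Z) = -28/11 (h(Z) = -28*1/11 = -28/11)
M(O, L) = 211*O - 28*L/11
H = -I*√571294/5 (H = -√(-86909 - 484385)/5 = -I*√571294/5 ≈ -151.17*I)
1/(M(R(9 - 1*(-7), -27), 174) + H) = 1/((211*(-19) - 28/11*174) - I*√571294/5) = 1/((-4009 - 4872/11) - I*√571294/5) = 1/(-48971/11 - I*√571294/5)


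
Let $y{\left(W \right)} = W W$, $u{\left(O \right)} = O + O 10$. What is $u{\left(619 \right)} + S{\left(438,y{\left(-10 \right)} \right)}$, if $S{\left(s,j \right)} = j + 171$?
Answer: $7080$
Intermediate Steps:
$u{\left(O \right)} = 11 O$ ($u{\left(O \right)} = O + 10 O = 11 O$)
$y{\left(W \right)} = W^{2}$
$S{\left(s,j \right)} = 171 + j$
$u{\left(619 \right)} + S{\left(438,y{\left(-10 \right)} \right)} = 11 \cdot 619 + \left(171 + \left(-10\right)^{2}\right) = 6809 + \left(171 + 100\right) = 6809 + 271 = 7080$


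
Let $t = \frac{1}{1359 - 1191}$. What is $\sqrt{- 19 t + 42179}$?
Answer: $\frac{\sqrt{297614226}}{84} \approx 205.38$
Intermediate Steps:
$t = \frac{1}{168} \approx 0.0059524$
$\sqrt{- 19 t + 42179} = \sqrt{\left(-19\right) \frac{1}{168} + 42179} = \sqrt{- \frac{19}{168} + 42179} = \sqrt{\frac{7086053}{168}} = \frac{\sqrt{297614226}}{84}$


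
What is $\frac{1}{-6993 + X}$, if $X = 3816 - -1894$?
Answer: $- \frac{1}{1283} \approx -0.00077942$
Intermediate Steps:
$X = 5710$ ($X = 3816 + 1894 = 5710$)
$\frac{1}{-6993 + X} = \frac{1}{-6993 + 5710} = \frac{1}{-1283} = - \frac{1}{1283}$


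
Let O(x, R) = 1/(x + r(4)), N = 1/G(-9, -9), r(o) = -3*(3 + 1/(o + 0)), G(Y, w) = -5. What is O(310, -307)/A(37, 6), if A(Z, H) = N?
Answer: -20/1201 ≈ -0.016653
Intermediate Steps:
r(o) = -9 - 3/o (r(o) = -3*(3 + 1/o) = -9 - 3/o)
N = -⅕ (N = 1/(-5) = -⅕ ≈ -0.20000)
A(Z, H) = -⅕
O(x, R) = 1/(-39/4 + x) (O(x, R) = 1/(x + (-9 - 3/4)) = 1/(x + (-9 - 3*¼)) = 1/(x + (-9 - ¾)) = 1/(x - 39/4) = 1/(-39/4 + x))
O(310, -307)/A(37, 6) = (4/(-39 + 4*310))/(-⅕) = (4/(-39 + 1240))*(-5) = (4/1201)*(-5) = -20/1201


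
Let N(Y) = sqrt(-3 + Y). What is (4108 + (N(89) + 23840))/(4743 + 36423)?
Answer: 4658/6861 + sqrt(86)/41166 ≈ 0.67914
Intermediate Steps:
(4108 + (N(89) + 23840))/(4743 + 36423) = (4108 + (sqrt(-3 + 89) + 23840))/(4743 + 36423) = (4108 + (sqrt(86) + 23840))/41166 = (4108 + (23840 + sqrt(86)))*(1/41166) = (27948 + sqrt(86))*(1/41166) = 4658/6861 + sqrt(86)/41166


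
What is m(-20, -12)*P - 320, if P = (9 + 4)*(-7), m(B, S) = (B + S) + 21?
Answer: 681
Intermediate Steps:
m(B, S) = 21 + B + S
P = -91 (P = 13*(-7) = -91)
m(-20, -12)*P - 320 = (21 - 20 - 12)*(-91) - 320 = -11*(-91) - 320 = 1001 - 320 = 681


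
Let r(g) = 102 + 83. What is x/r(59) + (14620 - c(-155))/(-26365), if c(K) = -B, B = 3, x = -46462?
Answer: -245535177/975505 ≈ -251.70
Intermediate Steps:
c(K) = -3 (c(K) = -1*3 = -3)
r(g) = 185
x/r(59) + (14620 - c(-155))/(-26365) = -46462/185 + (14620 - 1*(-3))/(-26365) = -46462*1/185 + (14620 + 3)*(-1/26365) = -46462/185 + 14623*(-1/26365) = -46462/185 - 14623/26365 = -245535177/975505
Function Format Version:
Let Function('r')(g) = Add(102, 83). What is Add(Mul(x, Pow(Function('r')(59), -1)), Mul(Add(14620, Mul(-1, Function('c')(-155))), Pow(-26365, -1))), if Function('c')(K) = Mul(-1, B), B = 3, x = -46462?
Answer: Rational(-245535177, 975505) ≈ -251.70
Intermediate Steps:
Function('c')(K) = -3 (Function('c')(K) = Mul(-1, 3) = -3)
Function('r')(g) = 185
Add(Mul(x, Pow(Function('r')(59), -1)), Mul(Add(14620, Mul(-1, Function('c')(-155))), Pow(-26365, -1))) = Add(Mul(-46462, Pow(185, -1)), Mul(Add(14620, Mul(-1, -3)), Pow(-26365, -1))) = Add(Mul(-46462, Rational(1, 185)), Mul(Add(14620, 3), Rational(-1, 26365))) = Add(Rational(-46462, 185), Mul(14623, Rational(-1, 26365))) = Add(Rational(-46462, 185), Rational(-14623, 26365)) = Rational(-245535177, 975505)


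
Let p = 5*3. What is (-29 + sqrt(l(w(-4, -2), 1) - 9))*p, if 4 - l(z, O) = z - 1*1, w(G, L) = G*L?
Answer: -435 + 30*I*sqrt(3) ≈ -435.0 + 51.962*I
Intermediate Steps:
p = 15
l(z, O) = 5 - z (l(z, O) = 4 - (z - 1*1) = 4 - (z - 1) = 4 - (-1 + z) = 4 + (1 - z) = 5 - z)
(-29 + sqrt(l(w(-4, -2), 1) - 9))*p = (-29 + sqrt((5 - (-4)*(-2)) - 9))*15 = (-29 + sqrt((5 - 1*8) - 9))*15 = (-29 + sqrt((5 - 8) - 9))*15 = (-29 + sqrt(-3 - 9))*15 = (-29 + sqrt(-12))*15 = (-29 + 2*I*sqrt(3))*15 = -435 + 30*I*sqrt(3)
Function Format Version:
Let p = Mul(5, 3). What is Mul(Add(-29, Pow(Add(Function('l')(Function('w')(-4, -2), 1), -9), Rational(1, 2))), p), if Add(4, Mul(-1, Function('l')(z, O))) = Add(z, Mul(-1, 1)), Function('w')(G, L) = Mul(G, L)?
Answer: Add(-435, Mul(30, I, Pow(3, Rational(1, 2)))) ≈ Add(-435.00, Mul(51.962, I))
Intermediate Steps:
p = 15
Function('l')(z, O) = Add(5, Mul(-1, z)) (Function('l')(z, O) = Add(4, Mul(-1, Add(z, Mul(-1, 1)))) = Add(4, Mul(-1, Add(z, -1))) = Add(4, Mul(-1, Add(-1, z))) = Add(4, Add(1, Mul(-1, z))) = Add(5, Mul(-1, z)))
Mul(Add(-29, Pow(Add(Function('l')(Function('w')(-4, -2), 1), -9), Rational(1, 2))), p) = Mul(Add(-29, Pow(Add(Add(5, Mul(-1, Mul(-4, -2))), -9), Rational(1, 2))), 15) = Mul(Add(-29, Pow(Add(Add(5, Mul(-1, 8)), -9), Rational(1, 2))), 15) = Mul(Add(-29, Pow(Add(Add(5, -8), -9), Rational(1, 2))), 15) = Mul(Add(-29, Pow(Add(-3, -9), Rational(1, 2))), 15) = Mul(Add(-29, Pow(-12, Rational(1, 2))), 15) = Mul(Add(-29, Mul(2, I, Pow(3, Rational(1, 2)))), 15) = Add(-435, Mul(30, I, Pow(3, Rational(1, 2))))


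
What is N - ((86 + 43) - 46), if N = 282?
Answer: 199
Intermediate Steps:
N - ((86 + 43) - 46) = 282 - ((86 + 43) - 46) = 282 - (129 - 46) = 282 - 1*83 = 282 - 83 = 199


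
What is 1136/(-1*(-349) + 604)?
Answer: 1136/953 ≈ 1.1920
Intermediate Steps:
1136/(-1*(-349) + 604) = 1136/(349 + 604) = 1136/953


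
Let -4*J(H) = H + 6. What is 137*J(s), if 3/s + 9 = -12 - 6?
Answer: -7261/36 ≈ -201.69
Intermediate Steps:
s = -1/9 (s = 3/(-9 + (-12 - 6)) = 3/(-9 - 18) = 3/(-27) = 3*(-1/27) = -1/9 ≈ -0.11111)
J(H) = -3/2 - H/4 (J(H) = -(H + 6)/4 = -(6 + H)/4 = -3/2 - H/4)
137*J(s) = 137*(-3/2 - 1/4*(-1/9)) = 137*(-3/2 + 1/36) = 137*(-53/36) = -7261/36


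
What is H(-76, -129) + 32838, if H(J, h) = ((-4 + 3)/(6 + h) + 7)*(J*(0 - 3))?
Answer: 1411870/41 ≈ 34436.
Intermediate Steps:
H(J, h) = -3*J*(7 - 1/(6 + h)) (H(J, h) = (-1/(6 + h) + 7)*(J*(-3)) = (7 - 1/(6 + h))*(-3*J) = -3*J*(7 - 1/(6 + h)))
H(-76, -129) + 32838 = -3*(-76)*(41 + 7*(-129))/(6 - 129) + 32838 = -3*(-76)*(41 - 903)/(-123) + 32838 = -3*(-76)*(-1/123)*(-862) + 32838 = 65512/41 + 32838 = 1411870/41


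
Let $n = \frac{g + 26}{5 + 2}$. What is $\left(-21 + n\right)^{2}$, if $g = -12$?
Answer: $361$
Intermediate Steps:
$n = 2$ ($n = \frac{-12 + 26}{5 + 2} = \frac{14}{7} = 14 \cdot \frac{1}{7} = 2$)
$\left(-21 + n\right)^{2} = \left(-21 + 2\right)^{2} = \left(-19\right)^{2} = 361$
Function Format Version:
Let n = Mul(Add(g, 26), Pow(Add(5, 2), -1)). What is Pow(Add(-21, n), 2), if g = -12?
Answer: 361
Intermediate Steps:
n = 2 (n = Mul(Add(-12, 26), Pow(Add(5, 2), -1)) = Mul(14, Pow(7, -1)) = Mul(14, Rational(1, 7)) = 2)
Pow(Add(-21, n), 2) = Pow(Add(-21, 2), 2) = Pow(-19, 2) = 361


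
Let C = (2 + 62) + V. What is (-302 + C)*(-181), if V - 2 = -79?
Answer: 57015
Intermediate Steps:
V = -77 (V = 2 - 79 = -77)
C = -13 (C = (2 + 62) - 77 = 64 - 77 = -13)
(-302 + C)*(-181) = (-302 - 13)*(-181) = -315*(-181) = 57015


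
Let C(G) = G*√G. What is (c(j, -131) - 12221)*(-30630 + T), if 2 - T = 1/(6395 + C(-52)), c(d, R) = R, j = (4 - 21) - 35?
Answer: 15524858263703488/41036633 + 1284608*I*√13/41036633 ≈ 3.7832e+8 + 0.11287*I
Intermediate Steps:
j = -52 (j = -17 - 35 = -52)
C(G) = G^(3/2)
T = 2 - 1/(6395 - 104*I*√13) (T = 2 - 1/(6395 + (-52)^(3/2)) = 2 - 1/(6395 - 104*I*√13) ≈ 1.9998 - 9.1376e-6*I)
(c(j, -131) - 12221)*(-30630 + T) = (-131 - 12221)*(-30630 + (82066871/41036633 - 104*I*√13/41036633)) = -12352*(-1256870001919/41036633 - 104*I*√13/41036633) = 15524858263703488/41036633 + 1284608*I*√13/41036633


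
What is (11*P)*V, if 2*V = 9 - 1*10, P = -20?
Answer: 110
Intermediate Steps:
V = -1/2 (V = (9 - 1*10)/2 = (9 - 10)/2 = (1/2)*(-1) = -1/2 ≈ -0.50000)
(11*P)*V = (11*(-20))*(-1/2) = -220*(-1/2) = 110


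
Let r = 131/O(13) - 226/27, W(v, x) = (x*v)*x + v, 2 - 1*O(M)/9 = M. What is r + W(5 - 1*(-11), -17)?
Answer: 1375201/297 ≈ 4630.3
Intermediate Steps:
O(M) = 18 - 9*M
W(v, x) = v + v*x² (W(v, x) = (v*x)*x + v = v*x² + v = v + v*x²)
r = -2879/297 (r = 131/(18 - 9*13) - 226/27 = 131/(18 - 117) - 226*1/27 = 131/(-99) - 226/27 = 131*(-1/99) - 226/27 = -131/99 - 226/27 = -2879/297 ≈ -9.6936)
r + W(5 - 1*(-11), -17) = -2879/297 + (5 - 1*(-11))*(1 + (-17)²) = -2879/297 + (5 + 11)*(1 + 289) = -2879/297 + 16*290 = -2879/297 + 4640 = 1375201/297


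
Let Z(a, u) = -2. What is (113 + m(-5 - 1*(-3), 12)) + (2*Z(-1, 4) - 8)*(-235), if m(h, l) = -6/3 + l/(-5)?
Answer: 14643/5 ≈ 2928.6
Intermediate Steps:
m(h, l) = -2 - l/5 (m(h, l) = -6*1/3 + l*(-1/5) = -2 - l/5)
(113 + m(-5 - 1*(-3), 12)) + (2*Z(-1, 4) - 8)*(-235) = (113 + (-2 - 1/5*12)) + (2*(-2) - 8)*(-235) = (113 + (-2 - 12/5)) + (-4 - 8)*(-235) = (113 - 22/5) - 12*(-235) = 543/5 + 2820 = 14643/5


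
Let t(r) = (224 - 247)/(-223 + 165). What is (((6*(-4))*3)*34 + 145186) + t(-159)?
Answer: 8278827/58 ≈ 1.4274e+5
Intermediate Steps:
t(r) = 23/58 (t(r) = -23/(-58) = -23*(-1/58) = 23/58)
(((6*(-4))*3)*34 + 145186) + t(-159) = (((6*(-4))*3)*34 + 145186) + 23/58 = (-24*3*34 + 145186) + 23/58 = (-72*34 + 145186) + 23/58 = (-2448 + 145186) + 23/58 = 142738 + 23/58 = 8278827/58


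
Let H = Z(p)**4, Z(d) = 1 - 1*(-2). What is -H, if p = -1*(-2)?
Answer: -81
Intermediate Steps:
p = 2
Z(d) = 3 (Z(d) = 1 + 2 = 3)
H = 81 (H = 3**4 = 81)
-H = -1*81 = -81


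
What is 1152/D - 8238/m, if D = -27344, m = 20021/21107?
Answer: -297161448906/34215889 ≈ -8684.9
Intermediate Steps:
m = 20021/21107 (m = 20021*(1/21107) = 20021/21107 ≈ 0.94855)
1152/D - 8238/m = 1152/(-27344) - 8238/20021/21107 = 1152*(-1/27344) - 8238*21107/20021 = -72/1709 - 173879466/20021 = -297161448906/34215889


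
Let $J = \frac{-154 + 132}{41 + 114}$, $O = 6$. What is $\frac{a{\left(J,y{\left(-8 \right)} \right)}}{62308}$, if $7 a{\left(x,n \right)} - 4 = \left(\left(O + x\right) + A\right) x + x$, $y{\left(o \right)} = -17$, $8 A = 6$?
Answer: $\frac{140313}{20957295800} \approx 6.6952 \cdot 10^{-6}$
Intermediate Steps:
$A = \frac{3}{4}$ ($A = \frac{1}{8} \cdot 6 = \frac{3}{4} \approx 0.75$)
$J = - \frac{22}{155} \approx -0.14194$
$a{\left(x,n \right)} = \frac{4}{7} + \frac{x}{7} + \frac{x \left(\frac{27}{4} + x\right)}{7}$ ($a{\left(x,n \right)} = \frac{4}{7} + \frac{\left(\left(6 + x\right) + \frac{3}{4}\right) x + x}{7} = \frac{4}{7} + \frac{\left(\frac{27}{4} + x\right) x + x}{7} = \frac{4}{7} + \frac{x \left(\frac{27}{4} + x\right) + x}{7} = \frac{4}{7} + \frac{x + x \left(\frac{27}{4} + x\right)}{7} = \frac{4}{7} + \left(\frac{x}{7} + \frac{x \left(\frac{27}{4} + x\right)}{7}\right) = \frac{4}{7} + \frac{x}{7} + \frac{x \left(\frac{27}{4} + x\right)}{7}$)
$\frac{a{\left(J,y{\left(-8 \right)} \right)}}{62308} = \frac{\frac{4}{7} + \frac{\left(- \frac{22}{155}\right)^{2}}{7} + \frac{31}{28} \left(- \frac{22}{155}\right)}{62308} = \left(\frac{4}{7} + \frac{1}{7} \cdot \frac{484}{24025} - \frac{11}{70}\right) \frac{1}{62308} = \left(\frac{4}{7} + \frac{484}{168175} - \frac{11}{70}\right) \frac{1}{62308} = \frac{140313}{336350} \cdot \frac{1}{62308} = \frac{140313}{20957295800}$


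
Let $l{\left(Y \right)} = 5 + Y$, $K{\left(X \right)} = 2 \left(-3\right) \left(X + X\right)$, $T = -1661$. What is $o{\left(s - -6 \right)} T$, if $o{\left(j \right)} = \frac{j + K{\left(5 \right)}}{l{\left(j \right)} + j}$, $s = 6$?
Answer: $\frac{79728}{29} \approx 2749.2$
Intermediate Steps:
$K{\left(X \right)} = - 12 X$ ($K{\left(X \right)} = - 6 \cdot 2 X = - 12 X$)
$o{\left(j \right)} = \frac{-60 + j}{5 + 2 j}$ ($o{\left(j \right)} = \frac{j - 60}{\left(5 + j\right) + j} = \frac{j - 60}{5 + 2 j} = \frac{-60 + j}{5 + 2 j}$)
$o{\left(s - -6 \right)} T = \frac{-60 + \left(6 - -6\right)}{5 + 2 \left(6 - -6\right)} \left(-1661\right) = \frac{-60 + \left(6 + 6\right)}{5 + 2 \left(6 + 6\right)} \left(-1661\right) = \frac{-60 + 12}{5 + 2 \cdot 12} \left(-1661\right) = \frac{1}{5 + 24} \left(-48\right) \left(-1661\right) = \frac{1}{29} \left(-48\right) \left(-1661\right) = \left(- \frac{48}{29}\right) \left(-1661\right) = \frac{79728}{29}$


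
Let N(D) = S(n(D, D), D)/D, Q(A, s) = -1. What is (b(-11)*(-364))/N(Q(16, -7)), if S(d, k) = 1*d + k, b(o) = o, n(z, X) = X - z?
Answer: 4004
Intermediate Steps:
S(d, k) = d + k
N(D) = 1 (N(D) = ((D - D) + D)/D = (0 + D)/D = D/D = 1)
(b(-11)*(-364))/N(Q(16, -7)) = -11*(-364)/1 = 4004*1 = 4004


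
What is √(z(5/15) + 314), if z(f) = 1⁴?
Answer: 3*√35 ≈ 17.748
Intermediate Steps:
z(f) = 1
√(z(5/15) + 314) = √(1 + 314) = √315 = 3*√35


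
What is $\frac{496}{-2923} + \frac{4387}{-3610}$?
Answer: $- \frac{14613761}{10552030} \approx -1.3849$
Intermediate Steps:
$\frac{496}{-2923} + \frac{4387}{-3610} = 496 \left(- \frac{1}{2923}\right) + 4387 \left(- \frac{1}{3610}\right) = - \frac{496}{2923} - \frac{4387}{3610} = - \frac{14613761}{10552030}$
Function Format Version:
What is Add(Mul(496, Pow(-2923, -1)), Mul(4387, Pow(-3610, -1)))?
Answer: Rational(-14613761, 10552030) ≈ -1.3849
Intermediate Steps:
Add(Mul(496, Pow(-2923, -1)), Mul(4387, Pow(-3610, -1))) = Add(Mul(496, Rational(-1, 2923)), Mul(4387, Rational(-1, 3610))) = Add(Rational(-496, 2923), Rational(-4387, 3610)) = Rational(-14613761, 10552030)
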